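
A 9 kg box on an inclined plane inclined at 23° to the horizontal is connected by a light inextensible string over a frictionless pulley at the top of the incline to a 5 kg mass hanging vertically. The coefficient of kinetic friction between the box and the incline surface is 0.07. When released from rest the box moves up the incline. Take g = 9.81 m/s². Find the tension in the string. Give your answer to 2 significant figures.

For the box on the incline: the weight component along the slope is m₁g sin 23° = 9 × 9.81 × 0.3907 = 34.495 N and the normal force is N = m₁g cos 23° = 81.271 N.
Kinetic friction opposes the box's motion up the incline: f = μN = 0.07 × 81.271 = 5.689 N acting down the slope.
Newton's second law for the box (up-slope positive): T − 34.495 − 5.689 = 9 a. For the hanging mass (downward positive): 5 × 9.81 − T = 5 a.
Adding the two equations eliminates T: 8.866 = 14 a, so a = 0.6333 m/s².
Then from the hanging mass's equation, T = 5 × (9.81 − 0.6333) = 45.883 N.

46 N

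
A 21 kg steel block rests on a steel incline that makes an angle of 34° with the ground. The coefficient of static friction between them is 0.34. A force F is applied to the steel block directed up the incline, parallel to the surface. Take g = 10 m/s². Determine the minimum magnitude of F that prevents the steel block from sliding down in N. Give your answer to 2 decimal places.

58.24 N

The normal force is N = mg cos 34° = 174.098 N. With F at its minimum the steel block is on the verge of sliding down, so static friction is at its maximum μ_s N = 0.34 × 174.098 = 59.193 N and acts up the slope.
Equilibrium along the incline: F + μ_s N = mg sin 34°, so F = 117.431 − 59.193 = 58.238 N.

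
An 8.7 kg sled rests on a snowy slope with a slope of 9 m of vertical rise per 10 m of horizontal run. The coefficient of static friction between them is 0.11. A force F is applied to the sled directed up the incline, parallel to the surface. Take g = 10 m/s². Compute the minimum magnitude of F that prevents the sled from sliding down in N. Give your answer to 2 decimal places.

51.09 N

The normal force is N = mg cos 41.99° = 64.667 N. With F at its minimum the sled is on the verge of sliding down, so static friction is at its maximum μ_s N = 0.11 × 64.667 = 7.113 N and acts up the slope.
Equilibrium along the incline: F + μ_s N = mg sin 41.99°, so F = 58.200 − 7.113 = 51.087 N.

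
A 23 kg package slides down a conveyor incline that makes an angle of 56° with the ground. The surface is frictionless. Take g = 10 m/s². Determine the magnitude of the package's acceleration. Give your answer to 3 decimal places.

8.290 m/s²

Resolving the weight along the incline: the component pulling the package down the slope is mg sin 56° = 23 × 10 × 0.8290 = 190.670 N, and the normal force is N = mg cos 56° = 23 × 10 × 0.5592 = 128.616 N.
With no friction the net force along the incline is 190.670 N, so a = g sin 56° = 190.670 / 23 = 8.2900 m/s².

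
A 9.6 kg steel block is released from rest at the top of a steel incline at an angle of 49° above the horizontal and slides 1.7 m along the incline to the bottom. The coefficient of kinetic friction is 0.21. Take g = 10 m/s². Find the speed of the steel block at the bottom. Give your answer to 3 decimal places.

The weight component along the incline is mg sin 49° = 72.452 N and the normal force is N = mg cos 49° = 62.982 N.
Friction up the slope is f = μN = 0.21 × 62.982 = 13.226 N, so the net downslope force is 72.452 − 13.226 = 59.226 N and a = 59.226 / 9.6 = 6.1694 m/s².
Starting from rest over a distance of 1.7 m, v² = 2aL = 2 × 6.1694 × 1.7 = 20.9760, so v = 4.5800 m/s.

4.580 m/s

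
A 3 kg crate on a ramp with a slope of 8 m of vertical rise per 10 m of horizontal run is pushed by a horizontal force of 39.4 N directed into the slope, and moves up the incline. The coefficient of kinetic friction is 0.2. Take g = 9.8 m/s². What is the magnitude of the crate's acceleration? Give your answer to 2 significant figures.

0.96 m/s²

The horizontal push has components F cos 38.66° = 39.4 × 0.7809 = 30.767 N up the incline and F sin 38.66° = 39.4 × 0.6247 = 24.613 N pressing into the surface.
The normal force is therefore N = mg cos 38.66° + F sin 38.66° = 22.958 + 24.613 = 47.571 N, and kinetic friction down the slope is μN = 0.2 × 47.571 = 9.514 N.
Along the incline: F cos 38.66° − mg sin 38.66° − μN = ma, so 30.767 − 18.366 − 9.514 = 3 a, giving a = 0.9623 m/s².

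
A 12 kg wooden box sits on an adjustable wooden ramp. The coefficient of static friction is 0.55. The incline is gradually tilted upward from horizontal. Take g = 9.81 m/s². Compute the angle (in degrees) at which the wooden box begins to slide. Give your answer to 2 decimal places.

At the threshold of sliding, static friction is at its maximum μ_s N and exactly balances the weight component along the incline: mg sin θ = μ_s mg cos θ.
Hence tan θ = μ_s = 0.55, so θ = arctan(0.55) = 28.8108°.

28.81°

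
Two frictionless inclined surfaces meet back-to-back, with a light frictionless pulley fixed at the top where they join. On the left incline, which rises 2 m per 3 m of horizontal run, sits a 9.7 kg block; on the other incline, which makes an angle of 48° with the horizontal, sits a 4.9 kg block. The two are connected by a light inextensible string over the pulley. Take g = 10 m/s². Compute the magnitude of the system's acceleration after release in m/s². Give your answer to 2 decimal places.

1.19 m/s²

Resolve each weight along its own incline: the 9.7 kg mass has component 9.7 × 10 × sin 33.69° = 53.806 N down its slope, and the 4.9 kg mass has 4.9 × 10 × sin 48° = 36.414 N down its slope.
The 9.7 kg side's 53.806 N exceeds the other side's 36.414 N, so that mass slides down and the 4.9 kg mass slides up. Taking that direction as positive, Newton's second law for the whole system gives 53.806 − 36.414 = (9.7 + 4.9) a, so a = 17.392 / 14.6 = 1.1912 m/s².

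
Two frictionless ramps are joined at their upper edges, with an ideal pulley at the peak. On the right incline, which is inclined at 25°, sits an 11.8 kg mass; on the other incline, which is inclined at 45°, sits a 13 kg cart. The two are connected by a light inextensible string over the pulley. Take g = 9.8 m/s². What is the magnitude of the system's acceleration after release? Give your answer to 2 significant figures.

1.7 m/s²

Resolve each weight along its own incline: the 11.8 kg mass has component 11.8 × 9.8 × sin 25° = 48.872 N down its slope, and the 13 kg mass has 13 × 9.8 × sin 45° = 90.085 N down its slope.
The 13 kg side's 90.085 N exceeds the other side's 48.872 N, so that mass slides down and the 11.8 kg mass slides up. Taking that direction as positive, Newton's second law for the whole system gives 90.085 − 48.872 = (11.8 + 13) a, so a = 41.213 / 24.8 = 1.6618 m/s².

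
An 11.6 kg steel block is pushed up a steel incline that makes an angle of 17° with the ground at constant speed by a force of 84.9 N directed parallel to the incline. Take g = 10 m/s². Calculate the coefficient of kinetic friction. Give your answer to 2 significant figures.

At constant speed ΣF = 0 along the incline. The applied 84.9 N acts up the slope; the weight component mg sin 17° = 33.915 N and kinetic friction μN both act down the slope.
So 84.9 = 33.915 + μ × 110.931, giving μ = (84.9 − 33.915) / 110.931 = 0.4596.

0.46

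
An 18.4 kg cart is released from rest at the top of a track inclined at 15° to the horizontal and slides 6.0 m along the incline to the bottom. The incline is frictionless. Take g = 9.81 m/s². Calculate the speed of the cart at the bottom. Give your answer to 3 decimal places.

5.520 m/s

The weight component along the incline is mg sin 15° = 46.718 N and the normal force is N = mg cos 15° = 174.353 N.
With no friction, a = g sin 15° = 2.5390 m/s².
Starting from rest over a distance of 6.0 m, v² = 2aL = 2 × 2.5390 × 6.0 = 30.4680, so v = 5.5198 m/s.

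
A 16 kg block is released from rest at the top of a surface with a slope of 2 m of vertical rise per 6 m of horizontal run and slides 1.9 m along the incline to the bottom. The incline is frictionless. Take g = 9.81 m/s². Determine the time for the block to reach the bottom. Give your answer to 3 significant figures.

1.11 s

The weight component along the incline is mg sin 18.43° = 49.635 N and the normal force is N = mg cos 18.43° = 148.905 N.
With no friction, a = g sin 18.43° = 3.1022 m/s².
Starting from rest, L = ½at², so t = √(2L/a) = √(2 × 1.9 / 3.1022) = 1.1068 s.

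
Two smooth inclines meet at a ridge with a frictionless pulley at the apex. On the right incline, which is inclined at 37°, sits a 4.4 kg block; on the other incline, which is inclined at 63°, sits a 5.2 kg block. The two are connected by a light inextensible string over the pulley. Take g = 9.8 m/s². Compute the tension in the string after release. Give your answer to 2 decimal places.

Resolve each weight along its own incline: the 4.4 kg mass has component 4.4 × 9.8 × sin 37° = 25.950 N down its slope, and the 5.2 kg mass has 5.2 × 9.8 × sin 63° = 45.406 N down its slope.
The 5.2 kg side's 45.406 N exceeds the other side's 25.950 N, so that mass slides down and the 4.4 kg mass slides up. Taking that direction as positive, Newton's second law for the whole system gives 45.406 − 25.950 = (4.4 + 5.2) a, so a = 19.456 / 9.6 = 2.0267 m/s².
For the 4.4 kg mass (up-slope positive): T − 25.950 = 4.4 × 2.0267, so T = 34.867 N.

34.87 N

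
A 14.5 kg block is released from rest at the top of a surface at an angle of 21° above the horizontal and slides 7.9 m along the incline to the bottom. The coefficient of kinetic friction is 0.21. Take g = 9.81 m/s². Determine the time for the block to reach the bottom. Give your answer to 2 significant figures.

The weight component along the incline is mg sin 21° = 50.976 N and the normal force is N = mg cos 21° = 132.797 N.
Friction up the slope is f = μN = 0.21 × 132.797 = 27.887 N, so the net downslope force is 50.976 − 27.887 = 23.089 N and a = 23.089 / 14.5 = 1.5923 m/s².
Starting from rest, L = ½at², so t = √(2L/a) = √(2 × 7.9 / 1.5923) = 3.1500 s.

3.2 s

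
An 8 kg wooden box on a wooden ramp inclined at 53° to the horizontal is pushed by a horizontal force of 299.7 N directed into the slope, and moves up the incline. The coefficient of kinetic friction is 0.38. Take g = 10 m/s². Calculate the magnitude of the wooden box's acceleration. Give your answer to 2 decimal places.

0.90 m/s²

The horizontal push has components F cos 53° = 299.7 × 0.6018 = 180.359 N up the incline and F sin 53° = 299.7 × 0.7986 = 239.340 N pressing into the surface.
The normal force is therefore N = mg cos 53° + F sin 53° = 48.144 + 239.340 = 287.484 N, and kinetic friction down the slope is μN = 0.38 × 287.484 = 109.244 N.
Along the incline: F cos 53° − mg sin 53° − μN = ma, so 180.359 − 63.888 − 109.244 = 8 a, giving a = 0.9034 m/s².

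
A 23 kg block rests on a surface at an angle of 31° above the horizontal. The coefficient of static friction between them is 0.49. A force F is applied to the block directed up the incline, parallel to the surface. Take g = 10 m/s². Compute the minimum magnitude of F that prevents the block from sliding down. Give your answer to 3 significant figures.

The normal force is N = mg cos 31° = 197.148 N. With F at its minimum the block is on the verge of sliding down, so static friction is at its maximum μ_s N = 0.49 × 197.148 = 96.603 N and acts up the slope.
Equilibrium along the incline: F + μ_s N = mg sin 31°, so F = 118.459 − 96.603 = 21.856 N.

21.9 N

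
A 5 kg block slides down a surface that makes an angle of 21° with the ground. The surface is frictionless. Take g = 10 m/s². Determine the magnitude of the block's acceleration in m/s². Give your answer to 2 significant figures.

Resolving the weight along the incline: the component pulling the block down the slope is mg sin 21° = 5 × 10 × 0.3584 = 17.920 N, and the normal force is N = mg cos 21° = 5 × 10 × 0.9336 = 46.680 N.
With no friction the net force along the incline is 17.920 N, so a = g sin 21° = 17.920 / 5 = 3.5840 m/s².

3.6 m/s²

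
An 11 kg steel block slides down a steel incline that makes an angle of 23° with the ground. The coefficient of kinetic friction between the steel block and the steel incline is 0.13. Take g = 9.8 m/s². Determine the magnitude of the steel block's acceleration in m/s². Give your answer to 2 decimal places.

2.66 m/s²

Resolving the weight along the incline: the component pulling the steel block down the slope is mg sin 23° = 11 × 9.8 × 0.3907 = 42.117 N, and the normal force is N = mg cos 23° = 11 × 9.8 × 0.9205 = 99.230 N.
Kinetic friction acts up the slope with magnitude f = μN = 0.13 × 99.230 = 12.900 N.
Net force along the incline is 42.117 − 12.900 = 29.217 N, so a = 29.217 / 11 = 2.6561 m/s².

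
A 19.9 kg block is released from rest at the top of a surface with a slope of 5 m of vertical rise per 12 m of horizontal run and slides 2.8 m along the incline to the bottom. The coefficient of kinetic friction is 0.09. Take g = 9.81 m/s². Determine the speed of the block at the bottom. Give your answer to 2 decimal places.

4.07 m/s

The weight component along the incline is mg sin 22.62° = 75.084 N and the normal force is N = mg cos 22.62° = 180.202 N.
Friction up the slope is f = μN = 0.09 × 180.202 = 16.218 N, so the net downslope force is 75.084 − 16.218 = 58.866 N and a = 58.866 / 19.9 = 2.9581 m/s².
Starting from rest over a distance of 2.8 m, v² = 2aL = 2 × 2.9581 × 2.8 = 16.5654, so v = 4.0701 m/s.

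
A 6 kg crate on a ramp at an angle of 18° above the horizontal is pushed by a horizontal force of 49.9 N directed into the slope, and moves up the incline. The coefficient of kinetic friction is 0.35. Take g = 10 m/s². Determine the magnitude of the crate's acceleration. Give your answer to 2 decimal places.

The horizontal push has components F cos 18° = 49.9 × 0.9511 = 47.460 N up the incline and F sin 18° = 49.9 × 0.3090 = 15.419 N pressing into the surface.
The normal force is therefore N = mg cos 18° + F sin 18° = 57.066 + 15.419 = 72.485 N, and kinetic friction down the slope is μN = 0.35 × 72.485 = 25.370 N.
Along the incline: F cos 18° − mg sin 18° − μN = ma, so 47.460 − 18.540 − 25.370 = 6 a, giving a = 0.5917 m/s².

0.59 m/s²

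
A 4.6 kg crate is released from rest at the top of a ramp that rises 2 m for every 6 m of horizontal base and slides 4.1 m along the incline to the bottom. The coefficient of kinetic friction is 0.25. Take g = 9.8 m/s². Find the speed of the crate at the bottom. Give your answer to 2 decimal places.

2.52 m/s

The weight component along the incline is mg sin 18.43° = 14.256 N and the normal force is N = mg cos 18.43° = 42.767 N.
Friction up the slope is f = μN = 0.25 × 42.767 = 10.692 N, so the net downslope force is 14.256 − 10.692 = 3.564 N and a = 3.564 / 4.6 = 0.7748 m/s².
Starting from rest over a distance of 4.1 m, v² = 2aL = 2 × 0.7748 × 4.1 = 6.3534, so v = 2.5206 m/s.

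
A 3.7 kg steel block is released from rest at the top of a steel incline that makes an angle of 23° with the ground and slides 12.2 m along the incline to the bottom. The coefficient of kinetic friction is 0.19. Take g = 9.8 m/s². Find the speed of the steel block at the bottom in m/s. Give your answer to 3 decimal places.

The weight component along the incline is mg sin 23° = 14.168 N and the normal force is N = mg cos 23° = 33.378 N.
Friction up the slope is f = μN = 0.19 × 33.378 = 6.342 N, so the net downslope force is 14.168 − 6.342 = 7.826 N and a = 7.826 / 3.7 = 2.1151 m/s².
Starting from rest over a distance of 12.2 m, v² = 2aL = 2 × 2.1151 × 12.2 = 51.6084, so v = 7.1839 m/s.

7.184 m/s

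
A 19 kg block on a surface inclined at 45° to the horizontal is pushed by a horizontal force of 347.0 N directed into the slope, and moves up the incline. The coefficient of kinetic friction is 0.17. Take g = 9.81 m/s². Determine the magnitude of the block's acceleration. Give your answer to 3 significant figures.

The horizontal push has components F cos 45° = 347.0 × 0.7071 = 245.364 N up the incline and F sin 45° = 347.0 × 0.7071 = 245.364 N pressing into the surface.
The normal force is therefore N = mg cos 45° + F sin 45° = 131.796 + 245.364 = 377.160 N, and kinetic friction down the slope is μN = 0.17 × 377.160 = 64.117 N.
Along the incline: F cos 45° − mg sin 45° − μN = ma, so 245.364 − 131.796 − 64.117 = 19 a, giving a = 2.6027 m/s².

2.60 m/s²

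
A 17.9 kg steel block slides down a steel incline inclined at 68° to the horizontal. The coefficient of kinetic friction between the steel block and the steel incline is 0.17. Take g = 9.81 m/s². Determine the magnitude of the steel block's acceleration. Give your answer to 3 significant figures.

8.47 m/s²

Resolving the weight along the incline: the component pulling the steel block down the slope is mg sin 68° = 17.9 × 9.81 × 0.9272 = 162.815 N, and the normal force is N = mg cos 68° = 17.9 × 9.81 × 0.3746 = 65.779 N.
Kinetic friction acts up the slope with magnitude f = μN = 0.17 × 65.779 = 11.182 N.
Net force along the incline is 162.815 − 11.182 = 151.633 N, so a = 151.633 / 17.9 = 8.4711 m/s².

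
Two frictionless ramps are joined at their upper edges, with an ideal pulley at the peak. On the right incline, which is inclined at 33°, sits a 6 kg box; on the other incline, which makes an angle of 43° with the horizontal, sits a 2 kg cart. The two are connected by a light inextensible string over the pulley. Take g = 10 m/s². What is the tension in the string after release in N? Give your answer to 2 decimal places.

Resolve each weight along its own incline: the 6 kg mass has component 6 × 10 × sin 33° = 32.678 N down its slope, and the 2 kg mass has 2 × 10 × sin 43° = 13.640 N down its slope.
The 6 kg side's 32.678 N exceeds the other side's 13.640 N, so that mass slides down and the 2 kg mass slides up. Taking that direction as positive, Newton's second law for the whole system gives 32.678 − 13.640 = (6 + 2) a, so a = 19.038 / 8 = 2.3798 m/s².
For the 2 kg mass (up-slope positive): T − 13.640 = 2 × 2.3798, so T = 18.400 N.

18.40 N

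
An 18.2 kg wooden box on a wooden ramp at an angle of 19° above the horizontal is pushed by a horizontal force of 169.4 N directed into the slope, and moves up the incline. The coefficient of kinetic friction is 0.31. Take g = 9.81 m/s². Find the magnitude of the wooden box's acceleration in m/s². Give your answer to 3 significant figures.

The horizontal push has components F cos 19° = 169.4 × 0.9455 = 160.168 N up the incline and F sin 19° = 169.4 × 0.3256 = 55.157 N pressing into the surface.
The normal force is therefore N = mg cos 19° + F sin 19° = 168.811 + 55.157 = 223.968 N, and kinetic friction down the slope is μN = 0.31 × 223.968 = 69.430 N.
Along the incline: F cos 19° − mg sin 19° − μN = ma, so 160.168 − 58.133 − 69.430 = 18.2 a, giving a = 1.7915 m/s².

1.79 m/s²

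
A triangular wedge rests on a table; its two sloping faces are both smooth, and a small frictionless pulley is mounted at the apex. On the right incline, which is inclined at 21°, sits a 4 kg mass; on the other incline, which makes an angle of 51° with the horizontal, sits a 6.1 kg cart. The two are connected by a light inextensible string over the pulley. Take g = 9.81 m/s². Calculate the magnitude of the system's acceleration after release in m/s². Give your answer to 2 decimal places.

Resolve each weight along its own incline: the 4 kg mass has component 4 × 9.81 × sin 21° = 14.062 N down its slope, and the 6.1 kg mass has 6.1 × 9.81 × sin 51° = 46.505 N down its slope.
The 6.1 kg side's 46.505 N exceeds the other side's 14.062 N, so that mass slides down and the 4 kg mass slides up. Taking that direction as positive, Newton's second law for the whole system gives 46.505 − 14.062 = (4 + 6.1) a, so a = 32.443 / 10.1 = 3.2122 m/s².

3.21 m/s²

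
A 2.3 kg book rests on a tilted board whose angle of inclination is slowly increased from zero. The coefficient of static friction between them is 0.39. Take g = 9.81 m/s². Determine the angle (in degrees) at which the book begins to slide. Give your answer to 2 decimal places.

At the threshold of sliding, static friction is at its maximum μ_s N and exactly balances the weight component along the incline: mg sin θ = μ_s mg cos θ.
Hence tan θ = μ_s = 0.39, so θ = arctan(0.39) = 21.3058°.

21.31°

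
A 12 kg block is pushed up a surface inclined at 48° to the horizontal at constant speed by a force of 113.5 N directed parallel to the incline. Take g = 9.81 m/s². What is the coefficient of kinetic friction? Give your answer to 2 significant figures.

0.33

At constant speed ΣF = 0 along the incline. The applied 113.5 N acts up the slope; the weight component mg sin 48° = 87.483 N and kinetic friction μN both act down the slope.
So 113.5 = 87.483 + μ × 78.770, giving μ = (113.5 − 87.483) / 78.770 = 0.3303.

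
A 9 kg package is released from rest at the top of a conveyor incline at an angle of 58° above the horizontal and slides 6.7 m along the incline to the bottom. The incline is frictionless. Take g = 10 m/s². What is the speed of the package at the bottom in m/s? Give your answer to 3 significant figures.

10.7 m/s

The weight component along the incline is mg sin 58° = 76.324 N and the normal force is N = mg cos 58° = 47.693 N.
With no friction, a = g sin 58° = 8.4805 m/s².
Starting from rest over a distance of 6.7 m, v² = 2aL = 2 × 8.4805 × 6.7 = 113.6387, so v = 10.6601 m/s.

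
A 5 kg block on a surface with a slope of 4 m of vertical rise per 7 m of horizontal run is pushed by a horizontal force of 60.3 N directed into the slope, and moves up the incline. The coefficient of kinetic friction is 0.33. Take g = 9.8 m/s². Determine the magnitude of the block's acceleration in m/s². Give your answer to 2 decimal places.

0.83 m/s²

The horizontal push has components F cos 29.74° = 60.3 × 0.8682 = 52.352 N up the incline and F sin 29.74° = 60.3 × 0.4961 = 29.915 N pressing into the surface.
The normal force is therefore N = mg cos 29.74° + F sin 29.74° = 42.542 + 29.915 = 72.457 N, and kinetic friction down the slope is μN = 0.33 × 72.457 = 23.911 N.
Along the incline: F cos 29.74° − mg sin 29.74° − μN = ma, so 52.352 − 24.309 − 23.911 = 5 a, giving a = 0.8264 m/s².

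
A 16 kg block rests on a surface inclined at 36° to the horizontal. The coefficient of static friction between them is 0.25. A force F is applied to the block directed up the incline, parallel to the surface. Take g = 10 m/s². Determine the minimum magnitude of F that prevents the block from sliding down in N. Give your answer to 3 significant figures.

61.7 N

The normal force is N = mg cos 36° = 129.443 N. With F at its minimum the block is on the verge of sliding down, so static friction is at its maximum μ_s N = 0.25 × 129.443 = 32.361 N and acts up the slope.
Equilibrium along the incline: F + μ_s N = mg sin 36°, so F = 94.046 − 32.361 = 61.685 N.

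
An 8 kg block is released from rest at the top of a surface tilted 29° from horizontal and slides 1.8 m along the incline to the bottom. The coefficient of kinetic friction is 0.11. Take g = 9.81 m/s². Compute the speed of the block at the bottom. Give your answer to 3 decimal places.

3.705 m/s

The weight component along the incline is mg sin 29° = 38.048 N and the normal force is N = mg cos 29° = 68.640 N.
Friction up the slope is f = μN = 0.11 × 68.640 = 7.550 N, so the net downslope force is 38.048 − 7.550 = 30.498 N and a = 30.498 / 8 = 3.8123 m/s².
Starting from rest over a distance of 1.8 m, v² = 2aL = 2 × 3.8123 × 1.8 = 13.7243, so v = 3.7046 m/s.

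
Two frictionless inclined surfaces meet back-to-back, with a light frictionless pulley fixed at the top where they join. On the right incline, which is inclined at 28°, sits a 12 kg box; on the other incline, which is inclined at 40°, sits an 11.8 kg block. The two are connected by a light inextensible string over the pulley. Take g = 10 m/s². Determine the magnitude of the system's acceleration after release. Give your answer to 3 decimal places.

Resolve each weight along its own incline: the 12 kg mass has component 12 × 10 × sin 28° = 56.337 N down its slope, and the 11.8 kg mass has 11.8 × 10 × sin 40° = 75.849 N down its slope.
The 11.8 kg side's 75.849 N exceeds the other side's 56.337 N, so that mass slides down and the 12 kg mass slides up. Taking that direction as positive, Newton's second law for the whole system gives 75.849 − 56.337 = (12 + 11.8) a, so a = 19.512 / 23.8 = 0.8198 m/s².

0.820 m/s²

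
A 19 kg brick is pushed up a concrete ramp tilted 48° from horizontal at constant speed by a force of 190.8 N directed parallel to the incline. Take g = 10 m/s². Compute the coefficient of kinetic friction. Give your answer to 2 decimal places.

At constant speed ΣF = 0 along the incline. The applied 190.8 N acts up the slope; the weight component mg sin 48° = 141.198 N and kinetic friction μN both act down the slope.
So 190.8 = 141.198 + μ × 127.135, giving μ = (190.8 − 141.198) / 127.135 = 0.3902.

0.39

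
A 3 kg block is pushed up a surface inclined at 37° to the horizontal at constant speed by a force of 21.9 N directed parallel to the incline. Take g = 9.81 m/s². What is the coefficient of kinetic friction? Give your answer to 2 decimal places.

At constant speed ΣF = 0 along the incline. The applied 21.9 N acts up the slope; the weight component mg sin 37° = 17.711 N and kinetic friction μN both act down the slope.
So 21.9 = 17.711 + μ × 23.504, giving μ = (21.9 − 17.711) / 23.504 = 0.1782.

0.18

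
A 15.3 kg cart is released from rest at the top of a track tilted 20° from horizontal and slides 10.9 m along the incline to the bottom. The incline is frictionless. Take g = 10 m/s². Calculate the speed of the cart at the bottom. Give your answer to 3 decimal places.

The weight component along the incline is mg sin 20° = 52.329 N and the normal force is N = mg cos 20° = 143.773 N.
With no friction, a = g sin 20° = 3.4202 m/s².
Starting from rest over a distance of 10.9 m, v² = 2aL = 2 × 3.4202 × 10.9 = 74.5604, so v = 8.6348 m/s.

8.635 m/s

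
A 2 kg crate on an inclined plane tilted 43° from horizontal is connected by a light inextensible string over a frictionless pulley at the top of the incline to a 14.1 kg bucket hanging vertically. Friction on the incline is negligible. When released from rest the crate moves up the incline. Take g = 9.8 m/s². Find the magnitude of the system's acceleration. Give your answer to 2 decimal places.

7.75 m/s²

For the crate on the incline: the weight component along the slope is m₁g sin 43° = 2 × 9.8 × 0.6820 = 13.367 N and the normal force is N = m₁g cos 43° = 14.335 N.
Newton's second law for the crate (up-slope positive): T − 13.367 = 2 a. For the hanging bucket (downward positive): 14.1 × 9.8 − T = 14.1 a.
Adding the two equations eliminates T: 124.813 = 16.1 a, so a = 7.7524 m/s².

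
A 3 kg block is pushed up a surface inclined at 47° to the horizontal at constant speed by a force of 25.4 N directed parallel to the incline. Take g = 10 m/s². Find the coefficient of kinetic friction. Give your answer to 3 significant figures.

0.169

At constant speed ΣF = 0 along the incline. The applied 25.4 N acts up the slope; the weight component mg sin 47° = 21.941 N and kinetic friction μN both act down the slope.
So 25.4 = 21.941 + μ × 20.460, giving μ = (25.4 − 21.941) / 20.460 = 0.1691.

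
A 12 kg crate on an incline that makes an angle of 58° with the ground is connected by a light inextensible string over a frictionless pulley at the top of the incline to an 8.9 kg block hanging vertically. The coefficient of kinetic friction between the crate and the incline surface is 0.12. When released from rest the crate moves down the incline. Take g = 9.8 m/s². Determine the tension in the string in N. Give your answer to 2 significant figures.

For the crate on the incline: the weight component along the slope is m₁g sin 58° = 12 × 9.8 × 0.8480 = 99.725 N and the normal force is N = m₁g cos 58° = 62.319 N.
Kinetic friction opposes the crate's motion down the incline: f = μN = 0.12 × 62.319 = 7.478 N acting up the slope.
Newton's second law for the crate (down-slope positive): 99.725 − 7.478 − T = 12 a. For the hanging block (upward positive): T − 8.9 × 9.8 = 8.9 a.
Adding the two equations eliminates T: 5.027 = 20.9 a, so a = 0.2405 m/s².
Then from the hanging block's equation, T = 8.9 × (9.8 + 0.2405) = 89.360 N.

89 N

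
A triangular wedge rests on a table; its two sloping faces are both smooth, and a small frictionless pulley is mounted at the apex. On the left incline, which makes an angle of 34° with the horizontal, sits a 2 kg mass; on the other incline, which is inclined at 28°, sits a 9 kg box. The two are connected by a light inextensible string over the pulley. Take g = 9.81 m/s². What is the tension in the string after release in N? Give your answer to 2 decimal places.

Resolve each weight along its own incline: the 2 kg mass has component 2 × 9.81 × sin 34° = 10.971 N down its slope, and the 9 kg mass has 9 × 9.81 × sin 28° = 41.450 N down its slope.
The 9 kg side's 41.450 N exceeds the other side's 10.971 N, so that mass slides down and the 2 kg mass slides up. Taking that direction as positive, Newton's second law for the whole system gives 41.450 − 10.971 = (2 + 9) a, so a = 30.479 / 11 = 2.7708 m/s².
For the 2 kg mass (up-slope positive): T − 10.971 = 2 × 2.7708, so T = 16.513 N.

16.51 N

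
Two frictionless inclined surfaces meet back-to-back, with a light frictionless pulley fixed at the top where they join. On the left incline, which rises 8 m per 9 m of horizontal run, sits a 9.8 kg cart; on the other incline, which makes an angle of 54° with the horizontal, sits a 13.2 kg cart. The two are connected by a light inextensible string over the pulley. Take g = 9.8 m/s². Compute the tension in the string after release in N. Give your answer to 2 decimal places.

81.21 N

Resolve each weight along its own incline: the 9.8 kg mass has component 9.8 × 9.8 × sin 41.63° = 63.806 N down its slope, and the 13.2 kg mass has 13.2 × 9.8 × sin 54° = 104.654 N down its slope.
The 13.2 kg side's 104.654 N exceeds the other side's 63.806 N, so that mass slides down and the 9.8 kg mass slides up. Taking that direction as positive, Newton's second law for the whole system gives 104.654 − 63.806 = (9.8 + 13.2) a, so a = 40.848 / 23 = 1.7760 m/s².
For the 9.8 kg mass (up-slope positive): T − 63.806 = 9.8 × 1.7760, so T = 81.211 N.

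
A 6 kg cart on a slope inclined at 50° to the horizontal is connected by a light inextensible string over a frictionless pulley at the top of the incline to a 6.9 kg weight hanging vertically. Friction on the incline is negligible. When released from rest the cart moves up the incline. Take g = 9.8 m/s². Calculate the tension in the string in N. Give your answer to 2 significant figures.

For the cart on the incline: the weight component along the slope is m₁g sin 50° = 6 × 9.8 × 0.7660 = 45.041 N and the normal force is N = m₁g cos 50° = 37.796 N.
Newton's second law for the cart (up-slope positive): T − 45.041 = 6 a. For the hanging weight (downward positive): 6.9 × 9.8 − T = 6.9 a.
Adding the two equations eliminates T: 22.579 = 12.9 a, so a = 1.7503 m/s².
Then from the hanging weight's equation, T = 6.9 × (9.8 − 1.7503) = 55.543 N.

56 N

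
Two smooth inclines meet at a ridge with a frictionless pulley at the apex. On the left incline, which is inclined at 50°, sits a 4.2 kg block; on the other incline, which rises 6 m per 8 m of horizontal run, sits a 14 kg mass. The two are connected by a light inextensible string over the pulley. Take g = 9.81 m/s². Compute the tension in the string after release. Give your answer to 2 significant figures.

43 N

Resolve each weight along its own incline: the 4.2 kg mass has component 4.2 × 9.81 × sin 50° = 31.563 N down its slope, and the 14 kg mass has 14 × 9.81 × sin 36.87° = 82.404 N down its slope.
The 14 kg side's 82.404 N exceeds the other side's 31.563 N, so that mass slides down and the 4.2 kg mass slides up. Taking that direction as positive, Newton's second law for the whole system gives 82.404 − 31.563 = (4.2 + 14) a, so a = 50.841 / 18.2 = 2.7935 m/s².
For the 4.2 kg mass (up-slope positive): T − 31.563 = 4.2 × 2.7935, so T = 43.296 N.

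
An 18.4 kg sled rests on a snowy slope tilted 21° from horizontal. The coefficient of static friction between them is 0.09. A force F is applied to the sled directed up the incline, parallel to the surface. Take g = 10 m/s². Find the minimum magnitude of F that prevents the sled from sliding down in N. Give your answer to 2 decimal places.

The normal force is N = mg cos 21° = 171.779 N. With F at its minimum the sled is on the verge of sliding down, so static friction is at its maximum μ_s N = 0.09 × 171.779 = 15.460 N and acts up the slope.
Equilibrium along the incline: F + μ_s N = mg sin 21°, so F = 65.940 − 15.460 = 50.480 N.

50.48 N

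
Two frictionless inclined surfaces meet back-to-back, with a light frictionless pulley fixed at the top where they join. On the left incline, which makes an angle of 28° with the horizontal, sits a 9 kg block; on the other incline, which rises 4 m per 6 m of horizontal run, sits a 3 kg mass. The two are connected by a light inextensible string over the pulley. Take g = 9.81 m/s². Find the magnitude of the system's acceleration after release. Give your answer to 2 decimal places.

2.09 m/s²

Resolve each weight along its own incline: the 9 kg mass has component 9 × 9.81 × sin 28° = 41.450 N down its slope, and the 3 kg mass has 3 × 9.81 × sin 33.69° = 16.325 N down its slope.
The 9 kg side's 41.450 N exceeds the other side's 16.325 N, so that mass slides down and the 3 kg mass slides up. Taking that direction as positive, Newton's second law for the whole system gives 41.450 − 16.325 = (9 + 3) a, so a = 25.125 / 12 = 2.0938 m/s².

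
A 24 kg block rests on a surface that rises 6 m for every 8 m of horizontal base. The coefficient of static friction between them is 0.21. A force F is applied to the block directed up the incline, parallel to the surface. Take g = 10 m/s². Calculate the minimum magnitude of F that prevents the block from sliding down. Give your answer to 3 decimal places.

103.680 N

The normal force is N = mg cos 36.87° = 192.000 N. With F at its minimum the block is on the verge of sliding down, so static friction is at its maximum μ_s N = 0.21 × 192.000 = 40.320 N and acts up the slope.
Equilibrium along the incline: F + μ_s N = mg sin 36.87°, so F = 144.000 − 40.320 = 103.680 N.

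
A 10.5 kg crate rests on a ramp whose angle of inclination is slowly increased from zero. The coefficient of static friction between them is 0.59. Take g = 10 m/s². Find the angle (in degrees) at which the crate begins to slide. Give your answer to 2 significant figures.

At the threshold of sliding, static friction is at its maximum μ_s N and exactly balances the weight component along the incline: mg sin θ = μ_s mg cos θ.
Hence tan θ = μ_s = 0.59, so θ = arctan(0.59) = 30.5406°.

31°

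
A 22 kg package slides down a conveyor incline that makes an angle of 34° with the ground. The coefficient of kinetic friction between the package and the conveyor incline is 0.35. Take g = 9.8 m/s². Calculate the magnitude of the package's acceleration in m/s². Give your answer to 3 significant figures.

2.64 m/s²

Resolving the weight along the incline: the component pulling the package down the slope is mg sin 34° = 22 × 9.8 × 0.5592 = 120.564 N, and the normal force is N = mg cos 34° = 22 × 9.8 × 0.8290 = 178.732 N.
Kinetic friction acts up the slope with magnitude f = μN = 0.35 × 178.732 = 62.556 N.
Net force along the incline is 120.564 − 62.556 = 58.008 N, so a = 58.008 / 22 = 2.6367 m/s².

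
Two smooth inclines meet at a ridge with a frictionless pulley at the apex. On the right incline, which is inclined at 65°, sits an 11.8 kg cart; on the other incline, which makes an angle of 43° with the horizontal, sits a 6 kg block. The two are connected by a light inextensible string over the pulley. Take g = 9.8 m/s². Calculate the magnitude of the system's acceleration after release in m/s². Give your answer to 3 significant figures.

3.64 m/s²

Resolve each weight along its own incline: the 11.8 kg mass has component 11.8 × 9.8 × sin 65° = 104.805 N down its slope, and the 6 kg mass has 6 × 9.8 × sin 43° = 40.102 N down its slope.
The 11.8 kg side's 104.805 N exceeds the other side's 40.102 N, so that mass slides down and the 6 kg mass slides up. Taking that direction as positive, Newton's second law for the whole system gives 104.805 − 40.102 = (11.8 + 6) a, so a = 64.703 / 17.8 = 3.6350 m/s².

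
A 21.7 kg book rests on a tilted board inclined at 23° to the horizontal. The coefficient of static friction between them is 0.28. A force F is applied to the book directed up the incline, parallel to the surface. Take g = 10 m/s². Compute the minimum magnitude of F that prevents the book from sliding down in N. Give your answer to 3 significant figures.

28.9 N

The normal force is N = mg cos 23° = 199.750 N. With F at its minimum the book is on the verge of sliding down, so static friction is at its maximum μ_s N = 0.28 × 199.750 = 55.930 N and acts up the slope.
Equilibrium along the incline: F + μ_s N = mg sin 23°, so F = 84.789 − 55.930 = 28.859 N.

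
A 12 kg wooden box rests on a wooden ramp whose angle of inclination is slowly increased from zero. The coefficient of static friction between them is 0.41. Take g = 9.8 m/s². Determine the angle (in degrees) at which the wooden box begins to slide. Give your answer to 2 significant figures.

At the threshold of sliding, static friction is at its maximum μ_s N and exactly balances the weight component along the incline: mg sin θ = μ_s mg cos θ.
Hence tan θ = μ_s = 0.41, so θ = arctan(0.41) = 22.2936°.

22°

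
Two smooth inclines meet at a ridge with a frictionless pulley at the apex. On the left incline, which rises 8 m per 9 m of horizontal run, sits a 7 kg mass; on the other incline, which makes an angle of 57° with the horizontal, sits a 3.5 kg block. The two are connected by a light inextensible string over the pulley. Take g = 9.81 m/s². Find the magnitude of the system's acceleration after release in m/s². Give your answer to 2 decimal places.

1.60 m/s²

Resolve each weight along its own incline: the 7 kg mass has component 7 × 9.81 × sin 41.63° = 45.622 N down its slope, and the 3.5 kg mass has 3.5 × 9.81 × sin 57° = 28.796 N down its slope.
The 7 kg side's 45.622 N exceeds the other side's 28.796 N, so that mass slides down and the 3.5 kg mass slides up. Taking that direction as positive, Newton's second law for the whole system gives 45.622 − 28.796 = (7 + 3.5) a, so a = 16.826 / 10.5 = 1.6025 m/s².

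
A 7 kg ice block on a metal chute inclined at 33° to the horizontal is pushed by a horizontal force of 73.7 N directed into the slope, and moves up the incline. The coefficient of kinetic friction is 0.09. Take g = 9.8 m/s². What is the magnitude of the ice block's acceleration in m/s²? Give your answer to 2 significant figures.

The horizontal push has components F cos 33° = 73.7 × 0.8387 = 61.812 N up the incline and F sin 33° = 73.7 × 0.5446 = 40.137 N pressing into the surface.
The normal force is therefore N = mg cos 33° + F sin 33° = 57.535 + 40.137 = 97.672 N, and kinetic friction down the slope is μN = 0.09 × 97.672 = 8.790 N.
Along the incline: F cos 33° − mg sin 33° − μN = ma, so 61.812 − 37.360 − 8.790 = 7 a, giving a = 2.2374 m/s².

2.2 m/s²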